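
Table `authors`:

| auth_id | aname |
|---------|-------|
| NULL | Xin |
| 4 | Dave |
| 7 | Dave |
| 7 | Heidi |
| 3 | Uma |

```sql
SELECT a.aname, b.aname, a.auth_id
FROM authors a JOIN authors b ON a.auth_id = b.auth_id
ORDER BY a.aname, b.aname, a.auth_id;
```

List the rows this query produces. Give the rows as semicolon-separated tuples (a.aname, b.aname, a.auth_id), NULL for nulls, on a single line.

INNER JOIN keeps only pairs where the ON condition holds.
Matching on a.auth_id = b.auth_id. A NULL in a compared column never satisfies the condition.
Matched pairs: 6.

(Dave, Dave, 4); (Dave, Dave, 7); (Dave, Heidi, 7); (Heidi, Dave, 7); (Heidi, Heidi, 7); (Uma, Uma, 3)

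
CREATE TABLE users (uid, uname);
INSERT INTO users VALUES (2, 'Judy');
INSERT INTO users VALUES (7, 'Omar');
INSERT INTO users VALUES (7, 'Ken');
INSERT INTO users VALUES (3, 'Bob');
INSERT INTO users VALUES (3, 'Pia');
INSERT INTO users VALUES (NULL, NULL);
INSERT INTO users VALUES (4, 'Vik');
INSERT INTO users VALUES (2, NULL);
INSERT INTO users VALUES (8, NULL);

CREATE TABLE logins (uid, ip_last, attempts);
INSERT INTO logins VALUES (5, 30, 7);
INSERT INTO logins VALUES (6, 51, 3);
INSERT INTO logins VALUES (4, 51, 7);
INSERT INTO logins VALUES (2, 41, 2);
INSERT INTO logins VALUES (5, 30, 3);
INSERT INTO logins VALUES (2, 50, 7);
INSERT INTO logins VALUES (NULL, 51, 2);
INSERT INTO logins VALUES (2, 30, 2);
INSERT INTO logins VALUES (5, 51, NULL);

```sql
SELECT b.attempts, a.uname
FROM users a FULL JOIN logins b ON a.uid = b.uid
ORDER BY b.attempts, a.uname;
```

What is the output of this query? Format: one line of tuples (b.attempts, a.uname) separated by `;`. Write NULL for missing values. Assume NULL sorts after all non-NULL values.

FULL OUTER JOIN keeps every row from both sides; unmatched rows get NULL for the other side's columns.
Matching on a.uid = b.uid. A NULL in a compared column never satisfies the condition.
Matched pairs: 7; unmatched a rows kept: 6; unmatched b rows kept: 5.

(2, Judy); (2, Judy); (2, NULL); (2, NULL); (2, NULL); (3, NULL); (3, NULL); (7, Judy); (7, Vik); (7, NULL); (7, NULL); (NULL, Bob); (NULL, Ken); (NULL, Omar); (NULL, Pia); (NULL, NULL); (NULL, NULL); (NULL, NULL)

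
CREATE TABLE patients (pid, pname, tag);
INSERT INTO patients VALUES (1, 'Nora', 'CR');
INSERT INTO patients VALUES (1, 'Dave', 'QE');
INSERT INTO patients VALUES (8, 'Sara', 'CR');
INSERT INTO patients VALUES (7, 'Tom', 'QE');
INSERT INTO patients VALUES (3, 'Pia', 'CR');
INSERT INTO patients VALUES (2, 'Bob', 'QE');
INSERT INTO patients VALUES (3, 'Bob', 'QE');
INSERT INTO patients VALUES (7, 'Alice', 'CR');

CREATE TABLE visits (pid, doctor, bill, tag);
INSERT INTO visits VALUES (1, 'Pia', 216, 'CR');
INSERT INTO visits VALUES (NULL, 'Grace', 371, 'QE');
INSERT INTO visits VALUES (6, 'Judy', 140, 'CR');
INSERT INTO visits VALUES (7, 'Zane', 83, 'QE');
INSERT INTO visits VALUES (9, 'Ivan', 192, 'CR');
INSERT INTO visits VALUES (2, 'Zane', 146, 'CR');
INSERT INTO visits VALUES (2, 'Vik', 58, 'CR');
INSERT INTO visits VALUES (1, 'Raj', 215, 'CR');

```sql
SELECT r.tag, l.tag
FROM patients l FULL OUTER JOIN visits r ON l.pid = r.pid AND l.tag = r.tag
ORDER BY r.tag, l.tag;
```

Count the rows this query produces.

14

FULL OUTER JOIN keeps every row from both sides; unmatched rows get NULL for the other side's columns.
Matching on l.pid = r.pid AND l.tag = r.tag. A NULL in a compared column never satisfies the condition.
Matched pairs: 3; unmatched l rows kept: 6; unmatched r rows kept: 5.
Total: 3 matched + 11 padded = 14 rows.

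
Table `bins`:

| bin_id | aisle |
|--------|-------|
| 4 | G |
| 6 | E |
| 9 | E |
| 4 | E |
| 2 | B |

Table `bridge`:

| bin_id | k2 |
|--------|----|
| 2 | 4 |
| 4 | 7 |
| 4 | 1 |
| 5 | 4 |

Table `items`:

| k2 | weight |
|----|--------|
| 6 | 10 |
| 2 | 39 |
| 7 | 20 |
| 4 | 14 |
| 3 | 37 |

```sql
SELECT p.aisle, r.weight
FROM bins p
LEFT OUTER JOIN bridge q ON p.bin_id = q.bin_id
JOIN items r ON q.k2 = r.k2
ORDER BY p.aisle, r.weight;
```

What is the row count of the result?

3

Evaluate left to right. First `bins p LEFT JOIN bridge q` on bin_id: 7 row(s).
Then INNER JOIN `items r` on k2: keep only rows whose q.k2 appears in r.
Result: 3 row(s).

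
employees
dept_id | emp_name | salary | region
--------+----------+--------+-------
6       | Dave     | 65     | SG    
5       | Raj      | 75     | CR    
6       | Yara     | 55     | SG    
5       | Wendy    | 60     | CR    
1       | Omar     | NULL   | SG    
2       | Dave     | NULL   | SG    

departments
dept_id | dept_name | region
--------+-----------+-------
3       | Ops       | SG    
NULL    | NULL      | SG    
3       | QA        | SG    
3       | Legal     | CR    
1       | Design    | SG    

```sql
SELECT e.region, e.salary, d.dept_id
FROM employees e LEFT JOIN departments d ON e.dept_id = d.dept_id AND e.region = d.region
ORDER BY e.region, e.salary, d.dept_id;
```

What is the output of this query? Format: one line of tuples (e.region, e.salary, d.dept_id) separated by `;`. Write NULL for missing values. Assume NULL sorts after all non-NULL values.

LEFT JOIN keeps every row from `employees`; unmatched rows get NULL for `departments`'s columns.
Matching on e.dept_id = d.dept_id AND e.region = d.region. A NULL in a compared column never satisfies the condition.
- e[0] dept_id=6, region=SG → no match; kept with NULLs on the d side.
- e[1] dept_id=5, region=CR → no match; kept with NULLs on the d side.
- e[2] dept_id=6, region=SG → no match; kept with NULLs on the d side.
- e[3] dept_id=5, region=CR → no match; kept with NULLs on the d side.
- e[4] dept_id=1, region=SG → 1 match(es) in d → 1 row(s).
- e[5] dept_id=2, region=SG → no match; kept with NULLs on the d side.
After projecting and ordering:
e.region | e.salary | d.dept_id
CR | 60 | NULL
CR | 75 | NULL
SG | 55 | NULL
SG | 65 | NULL
SG | NULL | 1
SG | NULL | NULL

(CR, 60, NULL); (CR, 75, NULL); (SG, 55, NULL); (SG, 65, NULL); (SG, NULL, 1); (SG, NULL, NULL)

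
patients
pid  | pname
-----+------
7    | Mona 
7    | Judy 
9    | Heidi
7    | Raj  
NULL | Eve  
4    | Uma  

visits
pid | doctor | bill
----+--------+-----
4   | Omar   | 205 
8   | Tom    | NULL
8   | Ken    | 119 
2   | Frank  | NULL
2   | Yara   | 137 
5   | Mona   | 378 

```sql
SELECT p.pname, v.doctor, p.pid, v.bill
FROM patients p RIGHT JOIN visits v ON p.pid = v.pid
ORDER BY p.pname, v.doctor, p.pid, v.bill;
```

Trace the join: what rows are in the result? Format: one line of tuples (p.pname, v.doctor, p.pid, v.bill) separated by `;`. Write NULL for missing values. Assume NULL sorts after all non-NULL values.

RIGHT JOIN keeps every row from `visits`; unmatched rows get NULL for `patients`'s columns.
Matching on p.pid = v.pid. A NULL in a compared column never satisfies the condition.
- p[0] pid=7 → no match.
- p[1] pid=7 → no match.
- p[2] pid=9 → no match.
- p[3] pid=7 → no match.
- p[4] pid=NULL → no match.
- p[5] pid=4 → 1 match(es) in v → 1 row(s).
- plus 5 unmatched v row(s), each kept with NULL p columns.
After projecting and ordering:
p.pname | v.doctor | p.pid | v.bill
Uma | Omar | 4 | 205
NULL | Frank | NULL | NULL
NULL | Ken | NULL | 119
NULL | Mona | NULL | 378
NULL | Tom | NULL | NULL
NULL | Yara | NULL | 137

(Uma, Omar, 4, 205); (NULL, Frank, NULL, NULL); (NULL, Ken, NULL, 119); (NULL, Mona, NULL, 378); (NULL, Tom, NULL, NULL); (NULL, Yara, NULL, 137)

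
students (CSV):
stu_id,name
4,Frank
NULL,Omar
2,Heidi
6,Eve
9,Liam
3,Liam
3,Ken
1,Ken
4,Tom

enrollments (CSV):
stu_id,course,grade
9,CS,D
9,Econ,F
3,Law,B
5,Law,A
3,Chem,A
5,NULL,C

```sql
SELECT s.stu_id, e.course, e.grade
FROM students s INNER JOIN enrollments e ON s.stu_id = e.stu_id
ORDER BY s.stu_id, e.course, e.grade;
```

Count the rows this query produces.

INNER JOIN keeps only pairs where the ON condition holds.
Matching on s.stu_id = e.stu_id. A NULL in a compared column never satisfies the condition.
- s (stu_id=4) has no partner → excluded.
- s (stu_id=NULL) has no partner → excluded.
- s (stu_id=2) has no partner → excluded.
- s (stu_id=6) has no partner → excluded.
- s (stu_id=9) pairs with 2 row(s) of e.
- s (stu_id=3) pairs with 2 row(s) of e.
- s (stu_id=3) pairs with 2 row(s) of e.
- s (stu_id=1) has no partner → excluded.
- s (stu_id=4) has no partner → excluded.
Total: 6 rows.

6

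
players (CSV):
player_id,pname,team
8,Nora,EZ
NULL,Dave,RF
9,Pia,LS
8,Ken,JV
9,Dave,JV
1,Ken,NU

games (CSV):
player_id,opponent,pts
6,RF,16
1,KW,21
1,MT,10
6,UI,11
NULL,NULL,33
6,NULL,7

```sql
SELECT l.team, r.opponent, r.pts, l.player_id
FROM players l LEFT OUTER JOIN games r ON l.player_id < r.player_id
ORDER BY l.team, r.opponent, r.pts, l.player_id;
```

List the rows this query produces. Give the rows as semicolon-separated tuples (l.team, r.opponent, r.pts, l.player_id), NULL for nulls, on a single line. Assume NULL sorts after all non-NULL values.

LEFT JOIN keeps every row from `players`; unmatched rows get NULL for `games`'s columns.
Matching on l.player_id < r.player_id. A NULL in a compared column never satisfies the condition.
- l row (player_id=8): no match → kept, r columns NULL.
- l row (player_id=NULL): no match → kept, r columns NULL.
- l row (player_id=9): no match → kept, r columns NULL.
- l row (player_id=8): no match → kept, r columns NULL.
- l row (player_id=9): no match → kept, r columns NULL.
- l row (player_id=1): matches 3 r row(s) → 3 output row(s).
After projecting and ordering:
l.team | r.opponent | r.pts | l.player_id
EZ | NULL | NULL | 8
JV | NULL | NULL | 8
JV | NULL | NULL | 9
LS | NULL | NULL | 9
NU | RF | 16 | 1
NU | UI | 11 | 1
NU | NULL | 7 | 1
RF | NULL | NULL | NULL

(EZ, NULL, NULL, 8); (JV, NULL, NULL, 8); (JV, NULL, NULL, 9); (LS, NULL, NULL, 9); (NU, RF, 16, 1); (NU, UI, 11, 1); (NU, NULL, 7, 1); (RF, NULL, NULL, NULL)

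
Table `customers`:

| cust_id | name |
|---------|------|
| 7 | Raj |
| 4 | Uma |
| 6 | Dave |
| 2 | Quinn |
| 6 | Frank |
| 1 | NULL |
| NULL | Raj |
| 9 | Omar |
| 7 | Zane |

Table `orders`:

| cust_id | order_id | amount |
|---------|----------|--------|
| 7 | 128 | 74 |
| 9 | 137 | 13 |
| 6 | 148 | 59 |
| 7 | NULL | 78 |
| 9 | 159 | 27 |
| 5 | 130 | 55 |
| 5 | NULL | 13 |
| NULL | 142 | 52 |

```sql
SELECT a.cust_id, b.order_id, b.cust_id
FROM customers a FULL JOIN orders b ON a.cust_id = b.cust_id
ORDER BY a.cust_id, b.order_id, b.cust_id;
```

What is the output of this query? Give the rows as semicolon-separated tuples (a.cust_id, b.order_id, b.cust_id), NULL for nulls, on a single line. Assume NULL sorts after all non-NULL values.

FULL OUTER JOIN keeps every row from both sides; unmatched rows get NULL for the other side's columns.
Matching on a.cust_id = b.cust_id. A NULL in a compared column never satisfies the condition.
Matched pairs: 8; unmatched a rows kept: 4; unmatched b rows kept: 3.

(1, NULL, NULL); (2, NULL, NULL); (4, NULL, NULL); (6, 148, 6); (6, 148, 6); (7, 128, 7); (7, 128, 7); (7, NULL, 7); (7, NULL, 7); (9, 137, 9); (9, 159, 9); (NULL, 130, 5); (NULL, 142, NULL); (NULL, NULL, 5); (NULL, NULL, NULL)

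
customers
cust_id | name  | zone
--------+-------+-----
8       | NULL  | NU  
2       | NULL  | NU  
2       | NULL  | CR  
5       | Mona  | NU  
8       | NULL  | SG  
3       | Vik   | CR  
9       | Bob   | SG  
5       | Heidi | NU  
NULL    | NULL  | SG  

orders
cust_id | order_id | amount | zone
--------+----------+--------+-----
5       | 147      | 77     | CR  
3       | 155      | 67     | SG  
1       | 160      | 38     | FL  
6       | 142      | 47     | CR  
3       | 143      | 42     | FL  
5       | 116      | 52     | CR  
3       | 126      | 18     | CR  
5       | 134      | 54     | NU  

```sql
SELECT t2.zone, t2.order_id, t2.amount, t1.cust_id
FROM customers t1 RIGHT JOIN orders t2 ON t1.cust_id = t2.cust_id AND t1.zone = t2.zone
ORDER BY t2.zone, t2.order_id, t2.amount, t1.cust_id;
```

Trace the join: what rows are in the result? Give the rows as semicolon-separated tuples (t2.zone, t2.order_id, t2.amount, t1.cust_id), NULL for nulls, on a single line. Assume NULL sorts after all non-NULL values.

RIGHT JOIN keeps every row from `orders`; unmatched rows get NULL for `customers`'s columns.
Matching on t1.cust_id = t2.cust_id AND t1.zone = t2.zone. A NULL in a compared column never satisfies the condition.
- t1[0] cust_id=8, zone=NU → no match.
- t1[1] cust_id=2, zone=NU → no match.
- t1[2] cust_id=2, zone=CR → no match.
- t1[3] cust_id=5, zone=NU → 1 match(es) in t2 → 1 row(s).
- t1[4] cust_id=8, zone=SG → no match.
- t1[5] cust_id=3, zone=CR → 1 match(es) in t2 → 1 row(s).
- t1[6] cust_id=9, zone=SG → no match.
- t1[7] cust_id=5, zone=NU → 1 match(es) in t2 → 1 row(s).
- t1[8] cust_id=NULL, zone=SG → no match.
- plus 6 unmatched t2 row(s), each kept with NULL t1 columns.
After projecting and ordering:
t2.zone | t2.order_id | t2.amount | t1.cust_id
CR | 116 | 52 | NULL
CR | 126 | 18 | 3
CR | 142 | 47 | NULL
CR | 147 | 77 | NULL
FL | 143 | 42 | NULL
FL | 160 | 38 | NULL
NU | 134 | 54 | 5
NU | 134 | 54 | 5
SG | 155 | 67 | NULL

(CR, 116, 52, NULL); (CR, 126, 18, 3); (CR, 142, 47, NULL); (CR, 147, 77, NULL); (FL, 143, 42, NULL); (FL, 160, 38, NULL); (NU, 134, 54, 5); (NU, 134, 54, 5); (SG, 155, 67, NULL)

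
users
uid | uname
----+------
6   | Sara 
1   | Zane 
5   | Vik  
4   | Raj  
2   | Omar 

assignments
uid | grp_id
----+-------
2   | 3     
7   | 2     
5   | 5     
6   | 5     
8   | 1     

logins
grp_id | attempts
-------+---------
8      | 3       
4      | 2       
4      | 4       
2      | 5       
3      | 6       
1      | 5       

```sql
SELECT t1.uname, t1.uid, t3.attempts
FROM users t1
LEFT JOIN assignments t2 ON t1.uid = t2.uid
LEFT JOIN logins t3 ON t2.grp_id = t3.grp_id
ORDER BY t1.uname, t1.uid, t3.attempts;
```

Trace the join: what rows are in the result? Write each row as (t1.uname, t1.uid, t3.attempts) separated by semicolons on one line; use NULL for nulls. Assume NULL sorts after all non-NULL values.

(Omar, 2, 6); (Raj, 4, NULL); (Sara, 6, NULL); (Vik, 5, NULL); (Zane, 1, NULL)

Evaluate left to right. First `users t1 LEFT JOIN assignments t2` on uid: 5 row(s).
Then LEFT JOIN `logins t3` on grp_id: each of those 5 rows is kept; rows whose t2.grp_id has no match in t3 get NULL for t3's columns.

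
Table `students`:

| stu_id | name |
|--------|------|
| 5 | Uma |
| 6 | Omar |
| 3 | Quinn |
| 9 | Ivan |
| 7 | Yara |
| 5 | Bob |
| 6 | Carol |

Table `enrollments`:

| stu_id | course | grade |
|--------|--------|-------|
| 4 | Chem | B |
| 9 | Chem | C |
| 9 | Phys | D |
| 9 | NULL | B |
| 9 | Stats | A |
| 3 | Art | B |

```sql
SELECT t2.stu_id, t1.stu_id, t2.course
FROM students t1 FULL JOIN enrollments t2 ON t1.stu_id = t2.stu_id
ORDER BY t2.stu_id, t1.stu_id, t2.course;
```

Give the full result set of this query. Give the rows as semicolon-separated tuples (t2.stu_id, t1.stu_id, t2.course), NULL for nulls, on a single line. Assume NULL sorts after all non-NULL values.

(3, 3, Art); (4, NULL, Chem); (9, 9, Chem); (9, 9, Phys); (9, 9, Stats); (9, 9, NULL); (NULL, 5, NULL); (NULL, 5, NULL); (NULL, 6, NULL); (NULL, 6, NULL); (NULL, 7, NULL)

FULL OUTER JOIN keeps every row from both sides; unmatched rows get NULL for the other side's columns.
Matching on t1.stu_id = t2.stu_id.
- t1[0] stu_id=5 → no match; kept with NULLs on the t2 side.
- t1[1] stu_id=6 → no match; kept with NULLs on the t2 side.
- t1[2] stu_id=3 → 1 match(es) in t2 → 1 row(s).
- t1[3] stu_id=9 → 4 match(es) in t2 → 4 row(s).
- t1[4] stu_id=7 → no match; kept with NULLs on the t2 side.
- t1[5] stu_id=5 → no match; kept with NULLs on the t2 side.
- t1[6] stu_id=6 → no match; kept with NULLs on the t2 side.
- 1 t2 row(s) had no t1 match → kept, t1 columns NULL.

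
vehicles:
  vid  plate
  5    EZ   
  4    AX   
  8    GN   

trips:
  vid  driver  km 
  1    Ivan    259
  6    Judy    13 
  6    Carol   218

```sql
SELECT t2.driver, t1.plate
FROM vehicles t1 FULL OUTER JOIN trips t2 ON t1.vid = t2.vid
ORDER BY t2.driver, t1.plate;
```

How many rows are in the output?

6

FULL OUTER JOIN keeps every row from both sides; unmatched rows get NULL for the other side's columns.
Matching on t1.vid = t2.vid.
- t1[0] vid=5 → no match; kept with NULLs on the t2 side.
- t1[1] vid=4 → no match; kept with NULLs on the t2 side.
- t1[2] vid=8 → no match; kept with NULLs on the t2 side.
- 3 row(s) from t2 found no t1 partner → padded with NULL.
Total: 0 matched + 6 padded = 6 rows.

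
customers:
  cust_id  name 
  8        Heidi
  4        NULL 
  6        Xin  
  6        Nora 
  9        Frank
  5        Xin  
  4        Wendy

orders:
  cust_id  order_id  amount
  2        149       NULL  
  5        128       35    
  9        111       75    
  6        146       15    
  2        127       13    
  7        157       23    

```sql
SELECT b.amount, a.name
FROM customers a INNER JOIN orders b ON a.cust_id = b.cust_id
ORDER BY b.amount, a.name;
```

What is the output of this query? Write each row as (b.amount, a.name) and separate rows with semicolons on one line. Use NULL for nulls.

INNER JOIN keeps only pairs where the ON condition holds.
Matching on a.cust_id = b.cust_id.
Matched pairs: 4.

(15, Nora); (15, Xin); (35, Xin); (75, Frank)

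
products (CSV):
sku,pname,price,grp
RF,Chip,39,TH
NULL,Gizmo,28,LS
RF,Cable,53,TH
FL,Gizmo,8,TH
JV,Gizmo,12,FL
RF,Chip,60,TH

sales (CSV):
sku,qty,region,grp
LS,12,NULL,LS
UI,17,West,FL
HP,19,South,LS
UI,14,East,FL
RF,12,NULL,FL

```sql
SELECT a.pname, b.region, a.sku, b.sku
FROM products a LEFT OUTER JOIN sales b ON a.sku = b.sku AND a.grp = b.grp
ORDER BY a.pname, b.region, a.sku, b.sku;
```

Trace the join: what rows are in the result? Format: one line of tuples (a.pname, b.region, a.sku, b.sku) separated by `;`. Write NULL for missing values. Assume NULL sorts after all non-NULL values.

(Cable, NULL, RF, NULL); (Chip, NULL, RF, NULL); (Chip, NULL, RF, NULL); (Gizmo, NULL, FL, NULL); (Gizmo, NULL, JV, NULL); (Gizmo, NULL, NULL, NULL)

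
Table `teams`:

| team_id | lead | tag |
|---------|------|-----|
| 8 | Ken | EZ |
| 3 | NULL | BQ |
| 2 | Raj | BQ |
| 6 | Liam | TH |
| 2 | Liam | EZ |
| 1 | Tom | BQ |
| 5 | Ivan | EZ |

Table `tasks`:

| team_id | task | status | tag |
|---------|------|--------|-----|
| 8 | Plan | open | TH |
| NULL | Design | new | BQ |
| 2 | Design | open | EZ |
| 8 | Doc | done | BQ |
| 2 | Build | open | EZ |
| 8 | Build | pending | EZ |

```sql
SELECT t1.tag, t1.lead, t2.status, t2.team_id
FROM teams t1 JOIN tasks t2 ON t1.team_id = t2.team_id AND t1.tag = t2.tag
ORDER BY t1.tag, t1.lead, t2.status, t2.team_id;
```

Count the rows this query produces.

3

INNER JOIN keeps only pairs where the ON condition holds.
Matching on t1.team_id = t2.team_id AND t1.tag = t2.tag. A NULL in a compared column never satisfies the condition.
Matched pairs: 3.
Total: 3 rows.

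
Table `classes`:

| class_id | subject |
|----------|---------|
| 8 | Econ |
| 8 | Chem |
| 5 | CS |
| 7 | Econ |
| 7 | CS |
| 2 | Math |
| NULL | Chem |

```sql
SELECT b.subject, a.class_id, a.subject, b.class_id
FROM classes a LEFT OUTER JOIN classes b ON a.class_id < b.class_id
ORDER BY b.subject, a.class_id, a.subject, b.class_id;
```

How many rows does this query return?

LEFT JOIN keeps every row from `classes a`; unmatched rows get NULL for `classes b`'s columns.
Matching on a.class_id < b.class_id. A NULL in a compared column never satisfies the condition.
- a (class_id=8) has no partner → padded with NULL.
- a (class_id=8) has no partner → padded with NULL.
- a (class_id=5) pairs with 4 row(s) of b.
- a (class_id=7) pairs with 2 row(s) of b.
- a (class_id=7) pairs with 2 row(s) of b.
- a (class_id=2) pairs with 5 row(s) of b.
- a (class_id=NULL) has no partner → padded with NULL.
Total: 13 matched + 3 padded = 16 rows.

16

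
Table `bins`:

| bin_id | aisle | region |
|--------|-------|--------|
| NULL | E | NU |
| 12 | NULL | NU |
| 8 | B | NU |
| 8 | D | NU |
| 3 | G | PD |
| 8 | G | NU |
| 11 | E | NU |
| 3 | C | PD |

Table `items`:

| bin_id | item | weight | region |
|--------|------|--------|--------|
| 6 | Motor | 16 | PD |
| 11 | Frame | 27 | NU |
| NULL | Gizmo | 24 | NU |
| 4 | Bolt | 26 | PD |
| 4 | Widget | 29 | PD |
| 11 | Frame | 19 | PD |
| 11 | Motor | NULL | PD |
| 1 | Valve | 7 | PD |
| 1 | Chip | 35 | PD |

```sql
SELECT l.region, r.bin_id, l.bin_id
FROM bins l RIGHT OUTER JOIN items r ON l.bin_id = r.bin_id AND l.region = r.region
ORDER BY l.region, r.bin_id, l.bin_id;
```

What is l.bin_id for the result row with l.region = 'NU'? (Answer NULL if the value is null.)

RIGHT JOIN keeps every row from `items`; unmatched rows get NULL for `bins`'s columns.
Matching on l.bin_id = r.bin_id AND l.region = r.region. A NULL in a compared column never satisfies the condition.
Matched pairs: 1; unmatched r rows kept: 8.

11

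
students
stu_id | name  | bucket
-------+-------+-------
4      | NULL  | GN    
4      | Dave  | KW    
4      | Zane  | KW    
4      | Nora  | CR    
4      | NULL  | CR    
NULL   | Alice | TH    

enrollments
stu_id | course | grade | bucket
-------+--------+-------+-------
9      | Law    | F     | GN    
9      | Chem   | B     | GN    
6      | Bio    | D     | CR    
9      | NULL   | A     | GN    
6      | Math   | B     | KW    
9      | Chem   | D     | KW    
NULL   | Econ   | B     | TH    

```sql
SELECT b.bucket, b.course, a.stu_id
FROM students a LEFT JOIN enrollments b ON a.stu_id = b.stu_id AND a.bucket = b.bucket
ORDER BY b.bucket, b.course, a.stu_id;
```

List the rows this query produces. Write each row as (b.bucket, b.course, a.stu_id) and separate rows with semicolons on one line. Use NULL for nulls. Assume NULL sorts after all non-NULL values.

LEFT JOIN keeps every row from `students`; unmatched rows get NULL for `enrollments`'s columns.
Matching on a.stu_id = b.stu_id AND a.bucket = b.bucket. A NULL in a compared column never satisfies the condition.
- a (stu_id=4, bucket=GN) has no partner → padded with NULL.
- a (stu_id=4, bucket=KW) has no partner → padded with NULL.
- a (stu_id=4, bucket=KW) has no partner → padded with NULL.
- a (stu_id=4, bucket=CR) has no partner → padded with NULL.
- a (stu_id=4, bucket=CR) has no partner → padded with NULL.
- a (stu_id=NULL, bucket=TH) has no partner → padded with NULL.
After projecting and ordering:
b.bucket | b.course | a.stu_id
NULL | NULL | 4
NULL | NULL | 4
NULL | NULL | 4
NULL | NULL | 4
NULL | NULL | 4
NULL | NULL | NULL

(NULL, NULL, 4); (NULL, NULL, 4); (NULL, NULL, 4); (NULL, NULL, 4); (NULL, NULL, 4); (NULL, NULL, NULL)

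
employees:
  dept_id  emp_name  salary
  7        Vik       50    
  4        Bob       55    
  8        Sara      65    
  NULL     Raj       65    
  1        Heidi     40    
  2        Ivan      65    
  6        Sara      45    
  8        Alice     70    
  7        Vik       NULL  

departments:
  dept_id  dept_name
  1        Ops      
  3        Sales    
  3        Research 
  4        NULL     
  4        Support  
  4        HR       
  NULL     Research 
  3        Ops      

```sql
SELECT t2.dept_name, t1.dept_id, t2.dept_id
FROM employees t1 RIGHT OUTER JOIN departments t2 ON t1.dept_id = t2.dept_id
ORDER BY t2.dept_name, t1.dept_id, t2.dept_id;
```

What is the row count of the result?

RIGHT JOIN keeps every row from `departments`; unmatched rows get NULL for `employees`'s columns.
Matching on t1.dept_id = t2.dept_id. A NULL in a compared column never satisfies the condition.
Matched pairs: 4; unmatched t2 rows kept: 4.
Total: 4 matched + 4 padded = 8 rows.

8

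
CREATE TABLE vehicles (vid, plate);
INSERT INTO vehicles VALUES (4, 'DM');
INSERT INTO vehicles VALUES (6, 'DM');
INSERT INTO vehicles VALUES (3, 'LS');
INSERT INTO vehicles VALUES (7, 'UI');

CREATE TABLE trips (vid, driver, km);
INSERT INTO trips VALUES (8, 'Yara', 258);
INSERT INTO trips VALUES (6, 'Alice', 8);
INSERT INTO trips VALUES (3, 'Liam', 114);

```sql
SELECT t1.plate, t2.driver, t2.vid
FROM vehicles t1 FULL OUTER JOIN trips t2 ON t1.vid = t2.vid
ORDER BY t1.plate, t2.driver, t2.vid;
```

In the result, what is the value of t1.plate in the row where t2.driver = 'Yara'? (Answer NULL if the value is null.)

FULL OUTER JOIN keeps every row from both sides; unmatched rows get NULL for the other side's columns.
Matching on t1.vid = t2.vid.
Matched pairs: 2; unmatched t1 rows kept: 2; unmatched t2 rows kept: 1.

NULL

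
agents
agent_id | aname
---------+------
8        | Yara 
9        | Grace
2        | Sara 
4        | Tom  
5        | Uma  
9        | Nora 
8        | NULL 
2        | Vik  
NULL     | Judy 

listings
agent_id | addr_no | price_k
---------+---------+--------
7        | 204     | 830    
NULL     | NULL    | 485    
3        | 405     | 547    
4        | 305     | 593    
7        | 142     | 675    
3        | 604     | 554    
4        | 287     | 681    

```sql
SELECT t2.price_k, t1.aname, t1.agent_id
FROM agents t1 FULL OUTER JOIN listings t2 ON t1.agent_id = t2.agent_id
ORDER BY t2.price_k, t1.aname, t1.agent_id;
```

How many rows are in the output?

15

FULL OUTER JOIN keeps every row from both sides; unmatched rows get NULL for the other side's columns.
Matching on t1.agent_id = t2.agent_id. A NULL in a compared column never satisfies the condition.
- t1 (agent_id=8) has no partner → padded with NULL.
- t1 (agent_id=9) has no partner → padded with NULL.
- t1 (agent_id=2) has no partner → padded with NULL.
- t1 (agent_id=4) pairs with 2 row(s) of t2.
- t1 (agent_id=5) has no partner → padded with NULL.
- t1 (agent_id=9) has no partner → padded with NULL.
- t1 (agent_id=8) has no partner → padded with NULL.
- t1 (agent_id=2) has no partner → padded with NULL.
- t1 (agent_id=NULL) has no partner → padded with NULL.
- plus 5 unmatched t2 row(s), each kept with NULL t1 columns.
Total: 2 matched + 13 padded = 15 rows.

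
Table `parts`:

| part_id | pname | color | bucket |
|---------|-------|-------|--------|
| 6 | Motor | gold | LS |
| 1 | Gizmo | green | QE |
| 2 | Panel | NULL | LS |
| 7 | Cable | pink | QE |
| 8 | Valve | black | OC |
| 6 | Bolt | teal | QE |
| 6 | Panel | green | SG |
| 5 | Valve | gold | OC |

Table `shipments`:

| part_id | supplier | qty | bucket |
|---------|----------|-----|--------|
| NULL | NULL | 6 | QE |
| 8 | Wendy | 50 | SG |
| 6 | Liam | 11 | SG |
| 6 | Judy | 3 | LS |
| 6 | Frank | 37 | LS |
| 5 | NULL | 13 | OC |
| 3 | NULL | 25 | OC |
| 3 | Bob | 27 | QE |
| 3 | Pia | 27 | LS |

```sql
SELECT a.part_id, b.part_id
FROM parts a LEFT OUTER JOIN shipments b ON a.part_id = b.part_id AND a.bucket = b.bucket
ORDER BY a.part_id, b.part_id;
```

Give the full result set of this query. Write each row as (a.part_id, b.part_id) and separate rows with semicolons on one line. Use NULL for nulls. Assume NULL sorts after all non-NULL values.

(1, NULL); (2, NULL); (5, 5); (6, 6); (6, 6); (6, 6); (6, NULL); (7, NULL); (8, NULL)

LEFT JOIN keeps every row from `parts`; unmatched rows get NULL for `shipments`'s columns.
Matching on a.part_id = b.part_id AND a.bucket = b.bucket. A NULL in a compared column never satisfies the condition.
Matched pairs: 4; unmatched a rows kept: 5.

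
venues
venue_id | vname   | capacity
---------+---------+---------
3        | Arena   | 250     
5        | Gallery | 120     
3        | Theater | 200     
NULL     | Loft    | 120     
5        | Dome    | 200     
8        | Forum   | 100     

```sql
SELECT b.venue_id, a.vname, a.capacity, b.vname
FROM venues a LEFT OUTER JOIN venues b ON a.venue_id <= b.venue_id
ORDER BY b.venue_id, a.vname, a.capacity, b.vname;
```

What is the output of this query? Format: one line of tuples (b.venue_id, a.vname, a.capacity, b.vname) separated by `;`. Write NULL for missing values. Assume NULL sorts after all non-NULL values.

LEFT JOIN keeps every row from `venues a`; unmatched rows get NULL for `venues b`'s columns.
Matching on a.venue_id <= b.venue_id. A NULL in a compared column never satisfies the condition.
Matched pairs: 17; unmatched a rows kept: 1.

(3, Arena, 250, Arena); (3, Arena, 250, Theater); (3, Theater, 200, Arena); (3, Theater, 200, Theater); (5, Arena, 250, Dome); (5, Arena, 250, Gallery); (5, Dome, 200, Dome); (5, Dome, 200, Gallery); (5, Gallery, 120, Dome); (5, Gallery, 120, Gallery); (5, Theater, 200, Dome); (5, Theater, 200, Gallery); (8, Arena, 250, Forum); (8, Dome, 200, Forum); (8, Forum, 100, Forum); (8, Gallery, 120, Forum); (8, Theater, 200, Forum); (NULL, Loft, 120, NULL)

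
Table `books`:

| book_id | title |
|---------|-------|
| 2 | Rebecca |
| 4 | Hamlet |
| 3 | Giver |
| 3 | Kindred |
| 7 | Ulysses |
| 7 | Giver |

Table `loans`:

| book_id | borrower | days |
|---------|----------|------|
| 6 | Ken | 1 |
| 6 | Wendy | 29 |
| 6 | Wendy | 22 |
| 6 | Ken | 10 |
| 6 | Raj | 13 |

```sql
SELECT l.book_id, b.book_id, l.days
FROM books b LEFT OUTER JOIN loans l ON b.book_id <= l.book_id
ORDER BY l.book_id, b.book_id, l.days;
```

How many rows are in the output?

LEFT JOIN keeps every row from `books`; unmatched rows get NULL for `loans`'s columns.
Matching on b.book_id <= l.book_id.
- book_id=2: 5 matching l row(s), so 5 row(s) emitted.
- book_id=4: 5 matching l row(s), so 5 row(s) emitted.
- book_id=3: 5 matching l row(s), so 5 row(s) emitted.
- book_id=3: 5 matching l row(s), so 5 row(s) emitted.
- book_id=7: no l row matches, row kept with l columns NULL.
- book_id=7: no l row matches, row kept with l columns NULL.
Total: 20 matched + 2 padded = 22 rows.

22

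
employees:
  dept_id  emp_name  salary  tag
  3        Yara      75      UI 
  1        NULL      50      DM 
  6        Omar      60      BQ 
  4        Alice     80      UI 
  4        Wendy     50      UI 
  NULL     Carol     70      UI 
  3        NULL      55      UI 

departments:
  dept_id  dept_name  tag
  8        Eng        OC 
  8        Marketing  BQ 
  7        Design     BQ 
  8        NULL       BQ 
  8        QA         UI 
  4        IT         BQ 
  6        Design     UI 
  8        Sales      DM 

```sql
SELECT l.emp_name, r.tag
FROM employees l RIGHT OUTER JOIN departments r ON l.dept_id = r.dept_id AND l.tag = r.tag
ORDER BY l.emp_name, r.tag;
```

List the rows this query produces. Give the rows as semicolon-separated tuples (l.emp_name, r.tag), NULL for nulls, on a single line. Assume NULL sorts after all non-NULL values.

RIGHT JOIN keeps every row from `departments`; unmatched rows get NULL for `employees`'s columns.
Matching on l.dept_id = r.dept_id AND l.tag = r.tag. A NULL in a compared column never satisfies the condition.
- l (dept_id=3, tag=UI) has no partner in r.
- l (dept_id=1, tag=DM) has no partner in r.
- l (dept_id=6, tag=BQ) has no partner in r.
- l (dept_id=4, tag=UI) has no partner in r.
- l (dept_id=4, tag=UI) has no partner in r.
- l (dept_id=NULL, tag=UI) has no partner in r.
- l (dept_id=3, tag=UI) has no partner in r.
- plus 8 unmatched r row(s), each kept with NULL l columns.
After projecting and ordering:
l.emp_name | r.tag
NULL | BQ
NULL | BQ
NULL | BQ
NULL | BQ
NULL | DM
NULL | OC
NULL | UI
NULL | UI

(NULL, BQ); (NULL, BQ); (NULL, BQ); (NULL, BQ); (NULL, DM); (NULL, OC); (NULL, UI); (NULL, UI)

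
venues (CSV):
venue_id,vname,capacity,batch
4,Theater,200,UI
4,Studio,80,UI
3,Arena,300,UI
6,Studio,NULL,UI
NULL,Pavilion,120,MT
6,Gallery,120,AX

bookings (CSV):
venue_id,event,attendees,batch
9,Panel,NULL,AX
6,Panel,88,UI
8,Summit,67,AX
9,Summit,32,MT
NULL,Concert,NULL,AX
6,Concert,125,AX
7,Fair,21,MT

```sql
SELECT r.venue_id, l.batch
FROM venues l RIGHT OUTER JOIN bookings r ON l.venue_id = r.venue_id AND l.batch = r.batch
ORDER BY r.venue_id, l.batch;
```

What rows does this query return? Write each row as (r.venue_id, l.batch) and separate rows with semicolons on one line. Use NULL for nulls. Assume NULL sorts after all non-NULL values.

(6, AX); (6, UI); (7, NULL); (8, NULL); (9, NULL); (9, NULL); (NULL, NULL)

RIGHT JOIN keeps every row from `bookings`; unmatched rows get NULL for `venues`'s columns.
Matching on l.venue_id = r.venue_id AND l.batch = r.batch. A NULL in a compared column never satisfies the condition.
- l[0] venue_id=4, batch=UI → no match.
- l[1] venue_id=4, batch=UI → no match.
- l[2] venue_id=3, batch=UI → no match.
- l[3] venue_id=6, batch=UI → 1 match(es) in r → 1 row(s).
- l[4] venue_id=NULL, batch=MT → no match.
- l[5] venue_id=6, batch=AX → 1 match(es) in r → 1 row(s).
- 5 row(s) from r found no l partner → padded with NULL.
After projecting and ordering:
r.venue_id | l.batch
6 | AX
6 | UI
7 | NULL
8 | NULL
9 | NULL
9 | NULL
NULL | NULL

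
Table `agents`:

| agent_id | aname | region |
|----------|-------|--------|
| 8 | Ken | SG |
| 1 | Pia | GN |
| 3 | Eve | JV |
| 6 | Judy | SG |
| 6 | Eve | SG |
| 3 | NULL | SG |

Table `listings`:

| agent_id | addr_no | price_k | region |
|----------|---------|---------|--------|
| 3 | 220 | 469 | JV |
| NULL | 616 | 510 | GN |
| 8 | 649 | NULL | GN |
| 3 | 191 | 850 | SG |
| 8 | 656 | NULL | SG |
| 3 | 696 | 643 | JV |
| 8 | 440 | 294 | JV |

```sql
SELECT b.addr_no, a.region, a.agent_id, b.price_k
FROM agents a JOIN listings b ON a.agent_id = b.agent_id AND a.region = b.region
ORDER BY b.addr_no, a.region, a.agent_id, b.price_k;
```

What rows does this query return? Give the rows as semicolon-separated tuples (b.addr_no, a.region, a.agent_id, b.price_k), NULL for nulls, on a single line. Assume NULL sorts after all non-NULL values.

(191, SG, 3, 850); (220, JV, 3, 469); (656, SG, 8, NULL); (696, JV, 3, 643)

INNER JOIN keeps only pairs where the ON condition holds.
Matching on a.agent_id = b.agent_id AND a.region = b.region. A NULL in a compared column never satisfies the condition.
- a[0] agent_id=8, region=SG → 1 match(es) in b → 1 row(s).
- a[1] agent_id=1, region=GN → no match; dropped.
- a[2] agent_id=3, region=JV → 2 match(es) in b → 2 row(s).
- a[3] agent_id=6, region=SG → no match; dropped.
- a[4] agent_id=6, region=SG → no match; dropped.
- a[5] agent_id=3, region=SG → 1 match(es) in b → 1 row(s).
After projecting and ordering:
b.addr_no | a.region | a.agent_id | b.price_k
191 | SG | 3 | 850
220 | JV | 3 | 469
656 | SG | 8 | NULL
696 | JV | 3 | 643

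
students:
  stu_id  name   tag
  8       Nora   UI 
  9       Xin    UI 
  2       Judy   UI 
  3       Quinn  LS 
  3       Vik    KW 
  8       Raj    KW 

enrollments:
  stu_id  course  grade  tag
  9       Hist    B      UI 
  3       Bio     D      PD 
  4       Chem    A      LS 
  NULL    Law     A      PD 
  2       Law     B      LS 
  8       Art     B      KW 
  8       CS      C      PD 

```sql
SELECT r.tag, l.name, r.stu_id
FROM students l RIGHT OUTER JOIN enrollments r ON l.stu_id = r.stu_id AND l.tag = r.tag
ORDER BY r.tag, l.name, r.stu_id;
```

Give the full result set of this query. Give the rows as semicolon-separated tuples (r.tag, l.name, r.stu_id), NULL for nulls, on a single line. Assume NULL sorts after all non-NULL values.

(KW, Raj, 8); (LS, NULL, 2); (LS, NULL, 4); (PD, NULL, 3); (PD, NULL, 8); (PD, NULL, NULL); (UI, Xin, 9)

RIGHT JOIN keeps every row from `enrollments`; unmatched rows get NULL for `students`'s columns.
Matching on l.stu_id = r.stu_id AND l.tag = r.tag. A NULL in a compared column never satisfies the condition.
- l (stu_id=8, tag=UI) has no partner in r.
- l (stu_id=9, tag=UI) pairs with 1 row(s) of r.
- l (stu_id=2, tag=UI) has no partner in r.
- l (stu_id=3, tag=LS) has no partner in r.
- l (stu_id=3, tag=KW) has no partner in r.
- l (stu_id=8, tag=KW) pairs with 1 row(s) of r.
- plus 5 unmatched r row(s), each kept with NULL l columns.
After projecting and ordering:
r.tag | l.name | r.stu_id
KW | Raj | 8
LS | NULL | 2
LS | NULL | 4
PD | NULL | 3
PD | NULL | 8
PD | NULL | NULL
UI | Xin | 9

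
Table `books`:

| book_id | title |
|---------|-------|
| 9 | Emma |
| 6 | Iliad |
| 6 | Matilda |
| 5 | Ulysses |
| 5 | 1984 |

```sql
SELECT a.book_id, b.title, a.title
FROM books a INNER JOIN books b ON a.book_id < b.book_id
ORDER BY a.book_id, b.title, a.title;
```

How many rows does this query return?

8

INNER JOIN keeps only pairs where the ON condition holds.
Matching on a.book_id < b.book_id.
- a (book_id=9) has no partner → excluded.
- a (book_id=6) pairs with 1 row(s) of b.
- a (book_id=6) pairs with 1 row(s) of b.
- a (book_id=5) pairs with 3 row(s) of b.
- a (book_id=5) pairs with 3 row(s) of b.
Total: 8 rows.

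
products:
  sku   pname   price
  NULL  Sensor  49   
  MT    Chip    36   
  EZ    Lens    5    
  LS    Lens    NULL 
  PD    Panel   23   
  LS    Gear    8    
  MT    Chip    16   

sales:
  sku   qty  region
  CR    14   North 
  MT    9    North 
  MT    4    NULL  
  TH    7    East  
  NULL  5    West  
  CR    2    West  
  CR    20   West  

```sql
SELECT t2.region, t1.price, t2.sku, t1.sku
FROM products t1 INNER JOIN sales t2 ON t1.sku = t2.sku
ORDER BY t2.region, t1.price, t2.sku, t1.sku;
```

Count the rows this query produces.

4

INNER JOIN keeps only pairs where the ON condition holds.
Matching on t1.sku = t2.sku. A NULL in a compared column never satisfies the condition.
- t1 (sku=NULL) has no partner → excluded.
- t1 (sku=MT) pairs with 2 row(s) of t2.
- t1 (sku=EZ) has no partner → excluded.
- t1 (sku=LS) has no partner → excluded.
- t1 (sku=PD) has no partner → excluded.
- t1 (sku=LS) has no partner → excluded.
- t1 (sku=MT) pairs with 2 row(s) of t2.
Total: 4 rows.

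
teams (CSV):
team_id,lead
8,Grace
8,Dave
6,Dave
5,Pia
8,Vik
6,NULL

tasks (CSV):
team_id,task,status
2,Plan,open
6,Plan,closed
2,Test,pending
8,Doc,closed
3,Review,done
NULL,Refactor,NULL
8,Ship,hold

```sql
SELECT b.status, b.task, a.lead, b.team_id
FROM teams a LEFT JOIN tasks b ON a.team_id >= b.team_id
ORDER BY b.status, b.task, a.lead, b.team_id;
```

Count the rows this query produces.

LEFT JOIN keeps every row from `teams`; unmatched rows get NULL for `tasks`'s columns.
Matching on a.team_id >= b.team_id. A NULL in a compared column never satisfies the condition.
Matched pairs: 29; unmatched a rows kept: 0.
Total: 29 rows.

29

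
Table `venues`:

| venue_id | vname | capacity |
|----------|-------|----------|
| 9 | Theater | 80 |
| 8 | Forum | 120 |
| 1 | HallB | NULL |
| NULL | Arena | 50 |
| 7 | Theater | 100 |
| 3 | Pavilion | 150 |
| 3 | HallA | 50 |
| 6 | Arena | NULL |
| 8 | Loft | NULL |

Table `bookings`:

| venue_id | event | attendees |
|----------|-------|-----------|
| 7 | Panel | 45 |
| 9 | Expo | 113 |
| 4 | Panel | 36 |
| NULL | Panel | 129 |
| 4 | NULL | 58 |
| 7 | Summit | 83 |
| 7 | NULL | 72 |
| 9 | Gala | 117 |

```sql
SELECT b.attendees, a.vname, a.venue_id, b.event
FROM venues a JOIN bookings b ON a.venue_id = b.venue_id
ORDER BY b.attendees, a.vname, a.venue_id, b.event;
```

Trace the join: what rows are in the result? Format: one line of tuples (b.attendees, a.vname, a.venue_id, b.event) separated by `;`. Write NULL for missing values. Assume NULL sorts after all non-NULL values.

(45, Theater, 7, Panel); (72, Theater, 7, NULL); (83, Theater, 7, Summit); (113, Theater, 9, Expo); (117, Theater, 9, Gala)

INNER JOIN keeps only pairs where the ON condition holds.
Matching on a.venue_id = b.venue_id. A NULL in a compared column never satisfies the condition.
- a row (venue_id=9): matches 2 b row(s) → 2 output row(s).
- a row (venue_id=8): no match → dropped.
- a row (venue_id=1): no match → dropped.
- a row (venue_id=NULL): no match → dropped.
- a row (venue_id=7): matches 3 b row(s) → 3 output row(s).
- a row (venue_id=3): no match → dropped.
- a row (venue_id=3): no match → dropped.
- a row (venue_id=6): no match → dropped.
- a row (venue_id=8): no match → dropped.
After projecting and ordering:
b.attendees | a.vname | a.venue_id | b.event
45 | Theater | 7 | Panel
72 | Theater | 7 | NULL
83 | Theater | 7 | Summit
113 | Theater | 9 | Expo
117 | Theater | 9 | Gala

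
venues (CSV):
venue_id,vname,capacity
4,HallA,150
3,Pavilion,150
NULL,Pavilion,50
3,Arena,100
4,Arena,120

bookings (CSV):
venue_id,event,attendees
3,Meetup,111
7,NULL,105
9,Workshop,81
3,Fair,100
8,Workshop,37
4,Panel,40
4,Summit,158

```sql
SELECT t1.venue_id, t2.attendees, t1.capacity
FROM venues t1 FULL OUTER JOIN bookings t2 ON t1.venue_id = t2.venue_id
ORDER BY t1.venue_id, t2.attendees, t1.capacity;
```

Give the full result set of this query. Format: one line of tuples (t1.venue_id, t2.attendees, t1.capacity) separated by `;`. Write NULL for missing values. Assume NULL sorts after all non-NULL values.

FULL OUTER JOIN keeps every row from both sides; unmatched rows get NULL for the other side's columns.
Matching on t1.venue_id = t2.venue_id. A NULL in a compared column never satisfies the condition.
Matched pairs: 8; unmatched t1 rows kept: 1; unmatched t2 rows kept: 3.

(3, 100, 100); (3, 100, 150); (3, 111, 100); (3, 111, 150); (4, 40, 120); (4, 40, 150); (4, 158, 120); (4, 158, 150); (NULL, 37, NULL); (NULL, 81, NULL); (NULL, 105, NULL); (NULL, NULL, 50)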